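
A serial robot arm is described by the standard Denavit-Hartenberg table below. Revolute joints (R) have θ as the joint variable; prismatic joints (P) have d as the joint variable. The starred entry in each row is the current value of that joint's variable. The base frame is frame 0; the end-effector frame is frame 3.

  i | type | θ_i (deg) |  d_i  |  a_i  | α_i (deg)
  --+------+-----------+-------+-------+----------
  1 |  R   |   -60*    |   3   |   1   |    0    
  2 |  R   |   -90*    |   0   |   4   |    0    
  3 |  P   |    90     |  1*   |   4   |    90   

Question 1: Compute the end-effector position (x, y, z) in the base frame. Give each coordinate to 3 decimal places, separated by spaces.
after link 1: o_1 = (0.5000, -0.8660, 3.0000)
after link 2: o_2 = (-2.9641, -2.8660, 3.0000)
after link 3: o_3 = (-0.9641, -6.3301, 4.0000)

-0.964 -6.330 4.000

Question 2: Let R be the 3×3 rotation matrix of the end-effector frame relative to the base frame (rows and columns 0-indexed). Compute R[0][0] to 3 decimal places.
End-effector x-axis (col 0 of R) = (0.5000,-0.8660,0.0000)
R[0][0] = 0.5000

0.500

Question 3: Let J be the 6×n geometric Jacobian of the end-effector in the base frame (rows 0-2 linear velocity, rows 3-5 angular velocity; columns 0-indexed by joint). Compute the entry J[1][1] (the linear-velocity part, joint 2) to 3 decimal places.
-1.464

axis z_1 = (0.0000,0.0000,1.0000); lever o_n−o_1 = (-1.4641,-5.4641,1.0000)
cross product → J_v[:, 1] = (5.4641,-1.4641,0.0000)
J_ω[:, 1] = z_1
entry J[1][1] = -1.4641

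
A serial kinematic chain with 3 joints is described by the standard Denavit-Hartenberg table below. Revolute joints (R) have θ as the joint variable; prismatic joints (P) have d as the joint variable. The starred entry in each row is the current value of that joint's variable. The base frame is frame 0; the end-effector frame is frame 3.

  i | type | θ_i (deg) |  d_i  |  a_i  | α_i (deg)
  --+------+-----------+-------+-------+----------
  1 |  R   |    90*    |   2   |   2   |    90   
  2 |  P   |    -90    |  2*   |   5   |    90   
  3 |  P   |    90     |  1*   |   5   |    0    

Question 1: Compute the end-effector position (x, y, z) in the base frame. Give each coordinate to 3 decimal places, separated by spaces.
7.000 1.000 -3.000

after link 1: o_1 = (0.0000, 2.0000, 2.0000)
after link 2: o_2 = (2.0000, 2.0000, -3.0000)
after link 3: o_3 = (7.0000, 1.0000, -3.0000)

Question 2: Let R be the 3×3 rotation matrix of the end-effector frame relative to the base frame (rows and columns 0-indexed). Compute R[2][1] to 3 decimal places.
1.000

End-effector y-axis (col 1 of R) = (0.0000,-0.0000,1.0000)
R[2][1] = 1.0000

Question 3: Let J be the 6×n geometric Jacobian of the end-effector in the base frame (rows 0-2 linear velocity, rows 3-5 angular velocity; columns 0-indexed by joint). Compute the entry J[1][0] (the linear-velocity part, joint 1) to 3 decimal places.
7.000

axis z_0 = ẑ; lever o_n−o_0 = (7.0000,1.0000,-3.0000)
cross product → J_v[:, 0] = (-1.0000,7.0000,0.0000)
J_ω[:, 0] = z_0
entry J[1][0] = 7.0000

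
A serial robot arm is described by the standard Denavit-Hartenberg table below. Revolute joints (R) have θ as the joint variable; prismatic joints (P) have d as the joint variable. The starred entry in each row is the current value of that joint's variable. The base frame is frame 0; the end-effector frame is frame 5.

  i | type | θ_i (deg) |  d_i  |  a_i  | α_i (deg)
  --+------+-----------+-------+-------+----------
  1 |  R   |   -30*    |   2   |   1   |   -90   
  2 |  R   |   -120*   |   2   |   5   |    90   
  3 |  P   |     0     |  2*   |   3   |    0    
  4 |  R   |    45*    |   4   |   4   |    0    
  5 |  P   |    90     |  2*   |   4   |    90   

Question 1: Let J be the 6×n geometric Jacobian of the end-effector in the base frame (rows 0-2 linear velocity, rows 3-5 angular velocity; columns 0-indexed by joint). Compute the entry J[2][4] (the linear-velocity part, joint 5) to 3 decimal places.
-0.500

prismatic axis z_4 = (-0.7500,0.4330,-0.5000)
J_v[:, 4] = z_4; J_ω[:, 4] = (0,0,0)
entry J[2][4] = -0.5000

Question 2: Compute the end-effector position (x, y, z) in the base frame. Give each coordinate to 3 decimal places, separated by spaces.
-4.770 11.595 4.928

after link 1: o_1 = (0.8660, -0.5000, 2.0000)
after link 2: o_2 = (-0.2990, 2.4821, 6.3301)
after link 3: o_3 = (-3.0981, 4.0981, 7.9282)
after link 4: o_4 = (-5.9086, 8.9867, 8.3777)
after link 5: o_5 = (-4.7696, 11.5951, 4.9282)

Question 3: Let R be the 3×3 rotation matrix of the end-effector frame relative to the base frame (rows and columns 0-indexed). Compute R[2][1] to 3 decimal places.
-0.500

End-effector y-axis (col 1 of R) = (-0.7500,0.4330,-0.5000)
R[2][1] = -0.5000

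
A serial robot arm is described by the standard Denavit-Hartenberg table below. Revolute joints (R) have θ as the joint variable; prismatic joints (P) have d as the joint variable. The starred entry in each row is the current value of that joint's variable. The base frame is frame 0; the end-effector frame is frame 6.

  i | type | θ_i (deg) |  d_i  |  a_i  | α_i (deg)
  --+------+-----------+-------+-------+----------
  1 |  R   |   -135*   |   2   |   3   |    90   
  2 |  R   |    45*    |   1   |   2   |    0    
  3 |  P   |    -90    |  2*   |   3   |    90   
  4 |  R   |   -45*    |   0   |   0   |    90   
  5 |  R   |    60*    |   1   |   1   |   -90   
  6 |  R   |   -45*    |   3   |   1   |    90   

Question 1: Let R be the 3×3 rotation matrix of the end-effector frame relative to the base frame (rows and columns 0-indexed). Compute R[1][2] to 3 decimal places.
-0.108

End-effector z-axis (col 2 of R) = (0.2456,-0.1080,0.9633)
R[1][2] = -0.1080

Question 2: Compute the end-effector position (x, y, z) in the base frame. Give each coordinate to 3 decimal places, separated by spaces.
after link 1: o_1 = (-2.1213, -2.1213, 2.0000)
after link 2: o_2 = (-3.8284, -2.4142, 3.4142)
after link 3: o_3 = (-6.7426, -2.5000, 1.2929)
after link 4: o_4 = (-6.7426, -2.5000, 1.2929)
after link 5: o_5 = (-5.3829, -2.6402, 0.9305)
after link 6: o_6 = (-4.0518, 0.2282, 0.9127)

-4.052 0.228 0.913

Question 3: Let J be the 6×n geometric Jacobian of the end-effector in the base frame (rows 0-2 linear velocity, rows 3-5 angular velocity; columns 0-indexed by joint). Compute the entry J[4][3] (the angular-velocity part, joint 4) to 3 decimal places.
axis z_3 = (0.5000,0.5000,-0.7071); lever o_n−o_3 = (2.6908,2.7282,-0.3802)
cross product → J_v[:, 3] = (1.7390,-1.7126,0.0187)
J_ω[:, 3] = z_3
entry J[4][3] = 0.5000

0.500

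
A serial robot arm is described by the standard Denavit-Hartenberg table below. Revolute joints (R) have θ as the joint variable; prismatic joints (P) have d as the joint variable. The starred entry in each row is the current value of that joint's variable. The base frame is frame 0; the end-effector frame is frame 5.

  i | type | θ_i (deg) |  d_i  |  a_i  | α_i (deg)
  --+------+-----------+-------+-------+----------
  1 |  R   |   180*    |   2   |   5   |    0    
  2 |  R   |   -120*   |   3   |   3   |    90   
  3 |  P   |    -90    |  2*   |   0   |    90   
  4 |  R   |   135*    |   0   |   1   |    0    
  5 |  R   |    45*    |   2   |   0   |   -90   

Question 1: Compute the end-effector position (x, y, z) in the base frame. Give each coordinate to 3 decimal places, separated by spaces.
-2.156 -0.488 5.707

after link 1: o_1 = (-5.0000, 0.0000, 2.0000)
after link 2: o_2 = (-3.5000, 2.5981, 5.0000)
after link 3: o_3 = (-1.7679, 1.5981, 5.0000)
after link 4: o_4 = (-1.1556, 1.2445, 5.7071)
after link 5: o_5 = (-2.1556, -0.4875, 5.7071)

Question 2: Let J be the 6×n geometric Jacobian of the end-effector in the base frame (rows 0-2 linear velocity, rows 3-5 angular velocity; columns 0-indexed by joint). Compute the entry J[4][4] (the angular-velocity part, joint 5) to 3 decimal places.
axis z_4 = (-0.5000,-0.8660,-0.0000); lever o_n−o_4 = (-1.0000,-1.7321,0.0000)
cross product → J_v[:, 4] = (-0.0000,0.0000,-0.0000)
J_ω[:, 4] = z_4
entry J[4][4] = -0.8660

-0.866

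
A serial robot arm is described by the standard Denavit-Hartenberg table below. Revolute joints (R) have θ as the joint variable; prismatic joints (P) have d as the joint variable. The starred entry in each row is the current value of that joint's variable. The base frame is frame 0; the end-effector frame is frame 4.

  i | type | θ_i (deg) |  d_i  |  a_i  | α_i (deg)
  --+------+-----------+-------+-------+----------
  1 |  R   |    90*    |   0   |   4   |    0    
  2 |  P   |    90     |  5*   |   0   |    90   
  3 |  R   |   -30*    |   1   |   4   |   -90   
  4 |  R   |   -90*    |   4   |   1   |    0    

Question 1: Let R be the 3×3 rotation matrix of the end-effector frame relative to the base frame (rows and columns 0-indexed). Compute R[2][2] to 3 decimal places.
End-effector z-axis (col 2 of R) = (-0.5000,0.0000,0.8660)
R[2][2] = 0.8660

0.866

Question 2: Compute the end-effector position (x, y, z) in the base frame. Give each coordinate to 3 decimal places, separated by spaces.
-5.464 6.000 6.464

after link 1: o_1 = (0.0000, 4.0000, 0.0000)
after link 2: o_2 = (0.0000, 4.0000, 5.0000)
after link 3: o_3 = (-3.4641, 5.0000, 3.0000)
after link 4: o_4 = (-5.4641, 6.0000, 6.4641)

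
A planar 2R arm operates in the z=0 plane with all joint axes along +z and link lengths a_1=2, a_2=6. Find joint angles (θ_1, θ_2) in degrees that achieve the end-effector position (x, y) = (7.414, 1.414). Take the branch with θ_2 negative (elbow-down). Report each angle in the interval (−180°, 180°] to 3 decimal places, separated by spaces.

cos θ_2 = (56.9668−2²−6²)/(2·2·6) = 0.7069; θ_2 = -45.0127° (elbow-down)
β = atan2(1.4140,7.4140) = 10.7978°; ψ = atan2(-4.2436,6.2417) = -34.2109°
θ_1 = β − ψ = 45.0087°

45.009 -45.013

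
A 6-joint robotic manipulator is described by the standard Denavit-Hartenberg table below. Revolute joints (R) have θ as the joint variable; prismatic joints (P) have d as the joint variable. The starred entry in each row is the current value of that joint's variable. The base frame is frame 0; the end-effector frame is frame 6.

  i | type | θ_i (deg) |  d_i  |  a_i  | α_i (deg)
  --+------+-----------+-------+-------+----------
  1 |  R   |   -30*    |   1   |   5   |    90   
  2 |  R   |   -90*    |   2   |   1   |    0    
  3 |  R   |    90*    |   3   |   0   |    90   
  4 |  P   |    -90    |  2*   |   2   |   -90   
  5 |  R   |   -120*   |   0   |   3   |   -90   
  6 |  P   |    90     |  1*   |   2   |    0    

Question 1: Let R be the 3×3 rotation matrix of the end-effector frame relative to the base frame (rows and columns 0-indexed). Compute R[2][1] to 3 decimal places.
0.866

End-effector y-axis (col 1 of R) = (0.2500,0.4330,0.8660)
R[2][1] = 0.8660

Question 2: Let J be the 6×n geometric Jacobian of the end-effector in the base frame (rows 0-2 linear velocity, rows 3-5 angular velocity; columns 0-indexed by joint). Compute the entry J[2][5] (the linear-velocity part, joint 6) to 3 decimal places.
prismatic axis z_5 = (0.4330,0.7500,-0.5000)
J_v[:, 5] = z_5; J_ω[:, 5] = (0,0,0)
entry J[2][5] = -0.5000

-0.500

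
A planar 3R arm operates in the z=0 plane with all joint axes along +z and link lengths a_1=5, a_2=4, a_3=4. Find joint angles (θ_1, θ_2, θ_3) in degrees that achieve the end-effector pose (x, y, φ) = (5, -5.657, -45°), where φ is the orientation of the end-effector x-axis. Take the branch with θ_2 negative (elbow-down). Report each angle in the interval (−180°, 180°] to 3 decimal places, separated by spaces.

wrist centre = target − a_3·(cos φ, sin φ) = (2.1716, -2.8286)
cos θ_2 = (12.7166−5²−4²)/(2·5·4) = -0.7071; θ_2 = -134.9983° (elbow-down)
β = atan2(-2.8286,2.1716) = -52.4856°; ψ = atan2(-2.8285,2.1717) = -52.4839°
θ_1 = β − ψ = -0.0017°
θ_3 = φ − θ_1 − θ_2 = 90.0000° (wrapped to (-180°,180°])

-0.002 -134.998 90.000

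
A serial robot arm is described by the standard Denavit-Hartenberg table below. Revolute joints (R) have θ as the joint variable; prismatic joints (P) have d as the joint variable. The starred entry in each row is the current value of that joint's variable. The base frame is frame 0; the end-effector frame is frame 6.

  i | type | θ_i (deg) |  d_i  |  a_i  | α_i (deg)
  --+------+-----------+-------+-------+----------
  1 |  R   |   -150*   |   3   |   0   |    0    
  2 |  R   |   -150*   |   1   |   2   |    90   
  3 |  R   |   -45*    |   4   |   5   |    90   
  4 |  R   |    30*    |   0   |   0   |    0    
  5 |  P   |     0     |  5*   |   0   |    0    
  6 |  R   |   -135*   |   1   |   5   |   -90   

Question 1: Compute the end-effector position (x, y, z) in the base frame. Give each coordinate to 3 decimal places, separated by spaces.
-0.530 0.742 -2.863

after link 1: o_1 = (0.0000, 0.0000, 3.0000)
after link 2: o_2 = (1.0000, 1.7321, 4.0000)
after link 3: o_3 = (6.2319, 2.7939, 0.4645)
after link 4: o_4 = (6.2319, 2.7939, 0.4645)
after link 5: o_5 = (4.4641, -0.2679, -3.0711)
after link 6: o_6 = (-0.5296, 0.7420, -2.8631)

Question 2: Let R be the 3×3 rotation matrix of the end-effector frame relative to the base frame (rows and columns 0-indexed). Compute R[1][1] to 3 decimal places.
0.612

End-effector y-axis (col 1 of R) = (0.3536,0.6124,0.7071)
R[1][1] = 0.6124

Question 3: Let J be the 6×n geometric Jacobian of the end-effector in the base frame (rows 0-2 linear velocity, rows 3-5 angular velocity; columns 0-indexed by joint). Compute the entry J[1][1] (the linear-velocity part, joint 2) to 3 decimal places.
-0.530

axis z_1 = (0.0000,0.0000,1.0000); lever o_n−o_1 = (-0.5296,0.7420,-5.8631)
cross product → J_v[:, 1] = (-0.7420,-0.5296,0.0000)
J_ω[:, 1] = z_1
entry J[1][1] = -0.5296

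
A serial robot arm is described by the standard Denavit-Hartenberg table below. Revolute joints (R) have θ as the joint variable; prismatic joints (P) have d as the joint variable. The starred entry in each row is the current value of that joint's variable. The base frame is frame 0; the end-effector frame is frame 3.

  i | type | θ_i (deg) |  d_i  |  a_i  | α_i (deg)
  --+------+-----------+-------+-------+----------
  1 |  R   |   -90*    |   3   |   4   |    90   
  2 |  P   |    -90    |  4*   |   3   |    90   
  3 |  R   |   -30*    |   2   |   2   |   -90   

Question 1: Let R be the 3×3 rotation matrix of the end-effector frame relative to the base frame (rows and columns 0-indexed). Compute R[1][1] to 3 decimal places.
-1.000

End-effector y-axis (col 1 of R) = (0.0000,-1.0000,0.0000)
R[1][1] = -1.0000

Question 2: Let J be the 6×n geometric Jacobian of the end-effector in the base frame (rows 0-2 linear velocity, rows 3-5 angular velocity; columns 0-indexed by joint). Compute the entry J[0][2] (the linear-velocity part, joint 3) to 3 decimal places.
axis z_2 = (-0.0000,1.0000,-0.0000); lever o_n−o_2 = (1.0000,2.0000,-1.7321)
cross product → J_v[:, 2] = (-1.7321,-0.0000,-1.0000)
J_ω[:, 2] = z_2
entry J[0][2] = -1.7321

-1.732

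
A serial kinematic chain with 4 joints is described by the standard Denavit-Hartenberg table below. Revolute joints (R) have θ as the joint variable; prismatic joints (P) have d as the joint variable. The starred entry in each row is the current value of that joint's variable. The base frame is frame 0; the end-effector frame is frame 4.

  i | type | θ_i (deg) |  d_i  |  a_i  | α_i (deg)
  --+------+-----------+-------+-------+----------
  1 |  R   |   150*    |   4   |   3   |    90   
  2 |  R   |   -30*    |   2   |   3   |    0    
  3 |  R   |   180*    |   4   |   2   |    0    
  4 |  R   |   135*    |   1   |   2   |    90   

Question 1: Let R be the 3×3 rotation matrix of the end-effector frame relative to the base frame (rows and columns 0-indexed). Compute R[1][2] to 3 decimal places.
-0.483

End-effector z-axis (col 2 of R) = (0.8365,-0.4830,-0.2588)
R[1][2] = -0.4830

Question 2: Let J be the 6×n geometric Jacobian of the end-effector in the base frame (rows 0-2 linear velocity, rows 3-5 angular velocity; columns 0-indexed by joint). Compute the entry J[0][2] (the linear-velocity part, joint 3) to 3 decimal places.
-0.807

axis z_2 = (0.5000,0.8660,0.0000); lever o_n−o_2 = (3.5517,3.7229,-0.9319)
cross product → J_v[:, 2] = (-0.8070,0.4659,-1.2144)
J_ω[:, 2] = z_2
entry J[0][2] = -0.8070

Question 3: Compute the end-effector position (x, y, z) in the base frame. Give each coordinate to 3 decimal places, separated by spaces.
after link 1: o_1 = (-2.5981, 1.5000, 4.0000)
after link 2: o_2 = (-3.8481, 4.5311, 2.5000)
after link 3: o_3 = (-0.3481, 7.1292, 3.5000)
after link 4: o_4 = (-0.2964, 8.2540, 1.5681)

-0.296 8.254 1.568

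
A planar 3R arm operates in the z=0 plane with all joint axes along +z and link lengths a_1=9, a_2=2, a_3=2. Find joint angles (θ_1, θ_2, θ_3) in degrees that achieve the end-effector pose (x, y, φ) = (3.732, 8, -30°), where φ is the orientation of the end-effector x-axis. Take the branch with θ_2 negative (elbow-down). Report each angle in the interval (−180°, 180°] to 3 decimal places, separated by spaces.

90.000 -90.000 -30.000

wrist centre = target − a_3·(cos φ, sin φ) = (1.9999, 9.0000)
cos θ_2 = (84.9998−9²−2²)/(2·9·2) = -0.0000; θ_2 = -90.0003° (elbow-down)
β = atan2(9.0000,1.9999) = 77.4715°; ψ = atan2(-2.0000,9.0000) = -12.5288°
θ_1 = β − ψ = 90.0003°
θ_3 = φ − θ_1 − θ_2 = -30.0000° (wrapped to (-180°,180°])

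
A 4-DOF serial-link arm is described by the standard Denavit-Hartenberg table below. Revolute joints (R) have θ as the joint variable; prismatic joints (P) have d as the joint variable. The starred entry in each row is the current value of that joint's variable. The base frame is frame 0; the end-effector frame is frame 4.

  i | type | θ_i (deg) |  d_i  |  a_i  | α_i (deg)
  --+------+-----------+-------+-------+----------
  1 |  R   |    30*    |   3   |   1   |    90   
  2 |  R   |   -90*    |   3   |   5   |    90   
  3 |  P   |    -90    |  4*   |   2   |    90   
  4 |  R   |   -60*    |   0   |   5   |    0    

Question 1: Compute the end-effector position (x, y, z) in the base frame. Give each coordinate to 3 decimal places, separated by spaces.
0.402 1.964 -2.000

after link 1: o_1 = (0.8660, 0.5000, 3.0000)
after link 2: o_2 = (2.3660, -2.0981, -2.0000)
after link 3: o_3 = (-2.0981, -2.3660, -2.0000)
after link 4: o_4 = (0.4019, 1.9641, -2.0000)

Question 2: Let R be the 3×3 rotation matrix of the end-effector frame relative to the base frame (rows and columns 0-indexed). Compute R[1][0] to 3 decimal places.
0.866

End-effector x-axis (col 0 of R) = (0.5000,0.8660,0.0000)
R[1][0] = 0.8660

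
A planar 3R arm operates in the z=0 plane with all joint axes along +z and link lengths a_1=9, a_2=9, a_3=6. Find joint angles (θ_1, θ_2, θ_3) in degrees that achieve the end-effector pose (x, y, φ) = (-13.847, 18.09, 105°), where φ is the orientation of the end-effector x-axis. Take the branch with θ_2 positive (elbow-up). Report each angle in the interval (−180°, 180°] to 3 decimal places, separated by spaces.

wrist centre = target − a_3·(cos φ, sin φ) = (-12.2941, 12.2944)
cos θ_2 = (302.2979−9²−9²)/(2·9·9) = 0.8660; θ_2 = 29.9987° (elbow-up)
β = atan2(12.2944,-12.2941) = 134.9992°; ψ = atan2(4.4998,16.7943) = 14.9994°
θ_1 = β − ψ = 119.9998°
θ_3 = φ − θ_1 − θ_2 = -44.9985° (wrapped to (-180°,180°])

120.000 29.999 -44.999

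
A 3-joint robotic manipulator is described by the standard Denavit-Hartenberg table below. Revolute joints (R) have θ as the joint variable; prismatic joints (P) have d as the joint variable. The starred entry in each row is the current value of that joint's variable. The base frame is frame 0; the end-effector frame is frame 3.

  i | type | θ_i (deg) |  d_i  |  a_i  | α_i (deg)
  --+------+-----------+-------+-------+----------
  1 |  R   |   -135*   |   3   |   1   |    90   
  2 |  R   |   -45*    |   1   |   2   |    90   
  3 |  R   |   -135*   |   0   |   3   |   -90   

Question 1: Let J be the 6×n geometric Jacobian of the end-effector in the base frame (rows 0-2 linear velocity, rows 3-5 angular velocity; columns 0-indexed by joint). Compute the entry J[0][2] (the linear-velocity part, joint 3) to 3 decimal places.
0.439

axis z_2 = (0.5000,0.5000,-0.7071); lever o_n−o_2 = (2.5607,-0.4393,1.5000)
cross product → J_v[:, 2] = (0.4393,-2.5607,-1.5000)
J_ω[:, 2] = z_2
entry J[0][2] = 0.4393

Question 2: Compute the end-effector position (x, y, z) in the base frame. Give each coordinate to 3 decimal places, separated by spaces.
after link 1: o_1 = (-0.7071, -0.7071, 3.0000)
after link 2: o_2 = (-2.4142, -1.0000, 1.5858)
after link 3: o_3 = (0.1464, -1.4393, 3.0858)

0.146 -1.439 3.086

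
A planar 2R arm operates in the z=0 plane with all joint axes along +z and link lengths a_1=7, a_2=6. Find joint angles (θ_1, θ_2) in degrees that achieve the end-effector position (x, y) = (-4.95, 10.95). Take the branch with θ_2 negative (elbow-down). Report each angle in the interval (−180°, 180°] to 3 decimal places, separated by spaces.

cos θ_2 = (144.4050−7²−6²)/(2·7·6) = 0.7072; θ_2 = -44.9923° (elbow-down)
β = atan2(10.9500,-4.9500) = 114.3256°; ψ = atan2(-4.2421,11.2432) = -20.6715°
θ_1 = β − ψ = 134.9971°

134.997 -44.992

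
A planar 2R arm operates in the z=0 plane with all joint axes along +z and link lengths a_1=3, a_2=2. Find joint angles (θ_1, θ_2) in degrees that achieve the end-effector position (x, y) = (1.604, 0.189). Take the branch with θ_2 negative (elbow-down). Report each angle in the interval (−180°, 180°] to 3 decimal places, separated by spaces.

44.986 -149.992

cos θ_2 = (2.6085−3²−2²)/(2·3·2) = -0.8660; θ_2 = -149.9920° (elbow-down)
β = atan2(0.1890,1.6040) = 6.7202°; ψ = atan2(-1.0002,1.2681) = -38.2657°
θ_1 = β − ψ = 44.9859°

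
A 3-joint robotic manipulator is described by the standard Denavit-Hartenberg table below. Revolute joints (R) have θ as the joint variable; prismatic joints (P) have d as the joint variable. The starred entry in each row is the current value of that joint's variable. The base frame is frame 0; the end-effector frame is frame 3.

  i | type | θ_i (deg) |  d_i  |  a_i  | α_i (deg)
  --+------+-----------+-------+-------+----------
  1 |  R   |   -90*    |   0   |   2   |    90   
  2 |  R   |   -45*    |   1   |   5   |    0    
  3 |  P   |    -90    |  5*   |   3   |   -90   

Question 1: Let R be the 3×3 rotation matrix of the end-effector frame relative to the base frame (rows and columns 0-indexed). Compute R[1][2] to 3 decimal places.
End-effector z-axis (col 2 of R) = (-0.0000,-0.7071,-0.7071)
R[1][2] = -0.7071

-0.707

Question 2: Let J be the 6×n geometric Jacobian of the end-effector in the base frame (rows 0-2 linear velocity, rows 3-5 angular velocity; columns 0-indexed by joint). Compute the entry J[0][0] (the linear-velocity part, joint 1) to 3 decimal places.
axis z_0 = ẑ; lever o_n−o_0 = (-6.0000,-3.4142,-5.6569)
cross product → J_v[:, 0] = (3.4142,-6.0000,0.0000)
J_ω[:, 0] = z_0
entry J[0][0] = 3.4142

3.414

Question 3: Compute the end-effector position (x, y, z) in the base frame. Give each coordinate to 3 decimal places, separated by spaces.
after link 1: o_1 = (0.0000, -2.0000, 0.0000)
after link 2: o_2 = (-1.0000, -5.5355, -3.5355)
after link 3: o_3 = (-6.0000, -3.4142, -5.6569)

-6.000 -3.414 -5.657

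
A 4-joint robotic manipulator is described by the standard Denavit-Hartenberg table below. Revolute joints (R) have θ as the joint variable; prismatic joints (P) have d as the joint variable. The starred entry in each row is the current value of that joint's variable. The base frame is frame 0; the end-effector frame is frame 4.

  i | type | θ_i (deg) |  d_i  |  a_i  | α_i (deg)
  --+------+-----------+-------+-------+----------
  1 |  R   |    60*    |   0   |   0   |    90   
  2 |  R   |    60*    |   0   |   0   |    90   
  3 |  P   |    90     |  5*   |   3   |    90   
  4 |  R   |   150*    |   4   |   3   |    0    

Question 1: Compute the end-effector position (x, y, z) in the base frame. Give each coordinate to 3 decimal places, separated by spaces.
after link 1: o_1 = (0.0000, 0.0000, 0.0000)
after link 2: o_2 = (0.0000, 0.0000, 0.0000)
after link 3: o_3 = (4.7631, 2.2500, -2.5000)
after link 4: o_4 = (4.1627, 6.4061, 0.2141)

4.163 6.406 0.214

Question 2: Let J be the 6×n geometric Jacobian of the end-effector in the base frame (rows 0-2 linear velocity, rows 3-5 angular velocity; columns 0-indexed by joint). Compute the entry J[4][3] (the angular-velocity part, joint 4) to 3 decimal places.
0.433

axis z_3 = (0.2500,0.4330,0.8660); lever o_n−o_3 = (-0.6005,4.1561,2.7141)
cross product → J_v[:, 3] = (-2.4240,-1.1986,1.2990)
J_ω[:, 3] = z_3
entry J[4][3] = 0.4330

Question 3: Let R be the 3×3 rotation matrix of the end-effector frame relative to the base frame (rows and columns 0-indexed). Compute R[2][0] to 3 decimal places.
-0.250

End-effector x-axis (col 0 of R) = (-0.5335,0.8080,-0.2500)
R[2][0] = -0.2500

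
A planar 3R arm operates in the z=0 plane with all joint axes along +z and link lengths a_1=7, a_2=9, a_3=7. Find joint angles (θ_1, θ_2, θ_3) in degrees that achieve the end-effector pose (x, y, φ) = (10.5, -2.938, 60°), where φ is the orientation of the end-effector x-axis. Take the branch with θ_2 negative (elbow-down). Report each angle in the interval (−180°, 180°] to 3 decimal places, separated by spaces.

-0.001 -89.999 150.000

wrist centre = target − a_3·(cos φ, sin φ) = (7.0000, -9.0002)
cos θ_2 = (130.0032−7²−9²)/(2·7·9) = 0.0000; θ_2 = -89.9985° (elbow-down)
β = atan2(-9.0002,7.0000) = -52.1256°; ψ = atan2(-9.0000,7.0002) = -52.1241°
θ_1 = β − ψ = -0.0015°
θ_3 = φ − θ_1 − θ_2 = 150.0000° (wrapped to (-180°,180°])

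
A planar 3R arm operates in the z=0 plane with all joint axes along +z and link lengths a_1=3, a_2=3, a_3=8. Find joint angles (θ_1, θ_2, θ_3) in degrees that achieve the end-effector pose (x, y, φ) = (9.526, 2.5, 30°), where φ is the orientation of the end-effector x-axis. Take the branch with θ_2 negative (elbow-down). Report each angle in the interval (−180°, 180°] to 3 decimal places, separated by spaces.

30.000 -120.005 120.005

wrist centre = target − a_3·(cos φ, sin φ) = (2.5978, -1.5000)
cos θ_2 = (8.9985−3²−3²)/(2·3·3) = -0.5001; θ_2 = -120.0053° (elbow-down)
β = atan2(-1.5000,2.5978) = -30.0027°; ψ = atan2(-2.5979,1.4998) = -60.0027°
θ_1 = β − ψ = 30.0000°
θ_3 = φ − θ_1 − θ_2 = 120.0053° (wrapped to (-180°,180°])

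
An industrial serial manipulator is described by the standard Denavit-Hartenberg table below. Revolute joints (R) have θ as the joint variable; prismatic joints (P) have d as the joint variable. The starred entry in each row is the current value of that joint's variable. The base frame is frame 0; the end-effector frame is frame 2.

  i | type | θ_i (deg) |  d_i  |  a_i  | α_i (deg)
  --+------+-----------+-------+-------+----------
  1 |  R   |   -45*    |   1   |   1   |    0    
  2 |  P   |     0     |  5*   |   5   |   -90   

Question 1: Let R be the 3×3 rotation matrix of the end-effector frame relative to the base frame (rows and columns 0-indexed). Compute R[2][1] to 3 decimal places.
End-effector y-axis (col 1 of R) = (0.0000,0.0000,-1.0000)
R[2][1] = -1.0000

-1.000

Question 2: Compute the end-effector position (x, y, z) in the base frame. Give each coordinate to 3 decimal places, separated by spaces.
after link 1: o_1 = (0.7071, -0.7071, 1.0000)
after link 2: o_2 = (4.2426, -4.2426, 6.0000)

4.243 -4.243 6.000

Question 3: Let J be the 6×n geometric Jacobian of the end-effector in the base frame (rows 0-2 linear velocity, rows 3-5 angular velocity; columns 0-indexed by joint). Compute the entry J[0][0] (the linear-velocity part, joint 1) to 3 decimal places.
axis z_0 = ẑ; lever o_n−o_0 = (4.2426,-4.2426,6.0000)
cross product → J_v[:, 0] = (4.2426,4.2426,-0.0000)
J_ω[:, 0] = z_0
entry J[0][0] = 4.2426

4.243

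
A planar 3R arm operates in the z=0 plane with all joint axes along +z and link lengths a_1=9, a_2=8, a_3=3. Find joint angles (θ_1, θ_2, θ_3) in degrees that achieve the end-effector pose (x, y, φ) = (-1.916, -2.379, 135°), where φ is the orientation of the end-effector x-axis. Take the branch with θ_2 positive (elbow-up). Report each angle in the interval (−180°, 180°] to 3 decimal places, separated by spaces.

-150.006 149.998 135.008

wrist centre = target − a_3·(cos φ, sin φ) = (0.2053, -4.5003)
cos θ_2 = (20.2950−9²−8²)/(2·9·8) = -0.8660; θ_2 = 149.9979° (elbow-up)
β = atan2(-4.5003,0.2053) = -87.3878°; ψ = atan2(4.0003,2.0719) = 62.6180°
θ_1 = β − ψ = -150.0057°
θ_3 = φ − θ_1 − θ_2 = 135.0079° (wrapped to (-180°,180°])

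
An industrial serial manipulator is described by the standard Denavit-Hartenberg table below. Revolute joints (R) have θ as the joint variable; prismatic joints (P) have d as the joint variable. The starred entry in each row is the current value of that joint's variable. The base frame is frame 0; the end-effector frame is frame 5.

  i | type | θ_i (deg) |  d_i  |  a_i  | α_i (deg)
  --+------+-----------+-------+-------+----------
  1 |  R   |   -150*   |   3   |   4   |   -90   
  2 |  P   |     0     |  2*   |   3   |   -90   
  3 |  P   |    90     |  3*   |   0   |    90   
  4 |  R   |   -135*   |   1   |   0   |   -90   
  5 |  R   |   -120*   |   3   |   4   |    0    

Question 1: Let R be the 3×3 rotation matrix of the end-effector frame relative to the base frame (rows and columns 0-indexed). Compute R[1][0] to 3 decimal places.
End-effector x-axis (col 0 of R) = (-0.9268,-0.1268,-0.3536)
R[1][0] = -0.1268

-0.127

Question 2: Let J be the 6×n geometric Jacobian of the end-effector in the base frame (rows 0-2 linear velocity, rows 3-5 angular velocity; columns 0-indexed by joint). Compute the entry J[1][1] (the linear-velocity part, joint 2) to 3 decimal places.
-0.866

prismatic axis z_1 = (0.5000,-0.8660,0.0000)
J_v[:, 1] = z_1; J_ω[:, 1] = (0,0,0)
entry J[1][1] = -0.8660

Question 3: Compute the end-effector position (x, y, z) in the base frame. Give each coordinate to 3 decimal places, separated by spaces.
after link 1: o_1 = (-3.4641, -2.0000, 3.0000)
after link 2: o_2 = (-5.0622, -5.2321, 3.0000)
after link 3: o_3 = (-5.0622, -5.2321, 0.0000)
after link 4: o_4 = (-5.9282, -5.7321, -0.0000)
after link 5: o_5 = (-10.6960, -4.4022, 0.7071)

-10.696 -4.402 0.707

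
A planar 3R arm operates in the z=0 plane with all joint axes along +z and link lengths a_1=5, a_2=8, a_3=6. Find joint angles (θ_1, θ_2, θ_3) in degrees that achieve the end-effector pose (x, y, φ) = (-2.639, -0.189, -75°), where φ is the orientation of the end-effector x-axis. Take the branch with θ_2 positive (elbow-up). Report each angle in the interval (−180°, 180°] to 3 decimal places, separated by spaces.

45.002 119.995 120.002

wrist centre = target − a_3·(cos φ, sin φ) = (-4.1919, 5.6066)
cos θ_2 = (49.0056−5²−8²)/(2·5·8) = -0.4999; θ_2 = 119.9954° (elbow-up)
β = atan2(5.6066,-4.1919) = 126.7848°; ψ = atan2(6.9285,1.0006) = 81.7826°
θ_1 = β − ψ = 45.0021°
θ_3 = φ − θ_1 − θ_2 = 120.0025° (wrapped to (-180°,180°])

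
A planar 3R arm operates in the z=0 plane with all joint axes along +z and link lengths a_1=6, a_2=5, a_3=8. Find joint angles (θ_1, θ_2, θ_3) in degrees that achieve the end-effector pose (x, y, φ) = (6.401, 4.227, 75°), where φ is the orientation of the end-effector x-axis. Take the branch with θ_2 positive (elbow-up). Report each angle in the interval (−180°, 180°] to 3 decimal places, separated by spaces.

wrist centre = target − a_3·(cos φ, sin φ) = (4.3304, -3.5004)
cos θ_2 = (31.0056−6²−5²)/(2·6·5) = -0.4999; θ_2 = 119.9938° (elbow-up)
β = atan2(-3.5004,4.3304) = -38.9495°; ψ = atan2(4.3304,3.5005) = 51.0497°
θ_1 = β − ψ = -89.9992°
θ_3 = φ − θ_1 − θ_2 = 45.0054° (wrapped to (-180°,180°])

-89.999 119.994 45.005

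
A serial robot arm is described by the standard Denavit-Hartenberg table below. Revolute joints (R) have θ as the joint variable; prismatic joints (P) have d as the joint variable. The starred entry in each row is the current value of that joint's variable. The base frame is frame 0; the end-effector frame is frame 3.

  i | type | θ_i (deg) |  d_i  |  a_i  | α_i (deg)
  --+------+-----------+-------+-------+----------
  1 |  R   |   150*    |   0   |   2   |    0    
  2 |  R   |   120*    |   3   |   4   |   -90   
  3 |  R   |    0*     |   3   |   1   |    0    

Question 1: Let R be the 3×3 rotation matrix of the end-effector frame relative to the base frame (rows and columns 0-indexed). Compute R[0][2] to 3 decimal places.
1.000

End-effector z-axis (col 2 of R) = (1.0000,-0.0000,0.0000)
R[0][2] = 1.0000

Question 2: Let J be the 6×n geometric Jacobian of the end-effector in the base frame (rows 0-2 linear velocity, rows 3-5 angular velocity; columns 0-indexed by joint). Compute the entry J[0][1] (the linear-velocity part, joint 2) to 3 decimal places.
5.000

axis z_1 = (0.0000,0.0000,1.0000); lever o_n−o_1 = (3.0000,-5.0000,3.0000)
cross product → J_v[:, 1] = (5.0000,3.0000,-0.0000)
J_ω[:, 1] = z_1
entry J[0][1] = 5.0000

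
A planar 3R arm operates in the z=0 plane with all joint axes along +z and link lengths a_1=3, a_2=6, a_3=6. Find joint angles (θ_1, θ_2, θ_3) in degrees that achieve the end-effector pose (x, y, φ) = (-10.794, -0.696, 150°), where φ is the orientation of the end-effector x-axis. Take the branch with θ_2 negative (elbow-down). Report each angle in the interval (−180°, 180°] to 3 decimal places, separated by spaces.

-83.125 -90.006 -36.869

wrist centre = target − a_3·(cos φ, sin φ) = (-5.5978, -3.6960)
cos θ_2 = (44.9963−3²−6²)/(2·3·6) = -0.0001; θ_2 = -90.0059° (elbow-down)
β = atan2(-3.6960,-5.5978) = -146.5651°; ψ = atan2(-6.0000,2.9994) = -63.4396°
θ_1 = β − ψ = -83.1254°
θ_3 = φ − θ_1 − θ_2 = -36.8687° (wrapped to (-180°,180°])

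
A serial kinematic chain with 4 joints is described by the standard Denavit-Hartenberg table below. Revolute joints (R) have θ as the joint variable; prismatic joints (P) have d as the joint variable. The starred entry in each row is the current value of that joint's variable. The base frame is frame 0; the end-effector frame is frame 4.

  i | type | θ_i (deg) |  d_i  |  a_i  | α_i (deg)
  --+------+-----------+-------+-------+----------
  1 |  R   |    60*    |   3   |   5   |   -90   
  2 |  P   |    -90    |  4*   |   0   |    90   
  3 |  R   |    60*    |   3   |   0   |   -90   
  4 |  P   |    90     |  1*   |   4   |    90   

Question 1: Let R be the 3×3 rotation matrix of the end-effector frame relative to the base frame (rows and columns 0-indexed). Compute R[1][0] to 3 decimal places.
End-effector x-axis (col 0 of R) = (0.5000,0.8660,-0.0000)
R[1][0] = 0.8660

0.866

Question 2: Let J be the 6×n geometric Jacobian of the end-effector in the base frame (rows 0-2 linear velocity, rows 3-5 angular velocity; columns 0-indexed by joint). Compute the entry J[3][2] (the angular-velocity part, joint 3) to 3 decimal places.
axis z_2 = (-0.5000,-0.8660,0.0000); lever o_n−o_2 = (0.0670,1.1160,-0.8660)
cross product → J_v[:, 2] = (0.7500,-0.4330,-0.5000)
J_ω[:, 2] = z_2
entry J[3][2] = -0.5000

-0.500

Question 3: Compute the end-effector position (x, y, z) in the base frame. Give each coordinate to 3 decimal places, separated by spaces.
-0.897 7.446 2.134

after link 1: o_1 = (2.5000, 4.3301, 3.0000)
after link 2: o_2 = (-0.9641, 6.3301, 3.0000)
after link 3: o_3 = (-2.4641, 3.7321, 3.0000)
after link 4: o_4 = (-0.8971, 7.4462, 2.1340)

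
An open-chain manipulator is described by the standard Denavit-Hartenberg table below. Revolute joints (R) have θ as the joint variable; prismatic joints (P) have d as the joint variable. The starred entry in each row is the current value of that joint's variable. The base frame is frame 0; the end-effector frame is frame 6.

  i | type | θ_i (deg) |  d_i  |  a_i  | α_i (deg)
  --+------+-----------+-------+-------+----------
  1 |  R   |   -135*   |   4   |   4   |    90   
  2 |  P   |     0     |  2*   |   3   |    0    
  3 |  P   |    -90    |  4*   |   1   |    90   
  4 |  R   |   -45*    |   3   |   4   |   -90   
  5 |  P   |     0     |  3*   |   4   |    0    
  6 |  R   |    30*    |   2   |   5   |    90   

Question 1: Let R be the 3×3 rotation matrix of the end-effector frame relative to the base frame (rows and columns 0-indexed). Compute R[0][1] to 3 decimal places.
-0.500

End-effector y-axis (col 1 of R) = (-0.5000,0.5000,-0.7071)
R[0][1] = -0.5000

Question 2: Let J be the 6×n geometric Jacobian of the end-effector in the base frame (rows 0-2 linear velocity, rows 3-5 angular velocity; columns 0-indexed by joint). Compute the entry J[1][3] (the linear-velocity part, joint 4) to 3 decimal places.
8.665

axis z_3 = (0.7071,0.7071,-0.0000); lever o_n−o_3 = (4.0186,-3.3115,-12.2543)
cross product → J_v[:, 3] = (-8.6651,8.6651,-5.1832)
J_ω[:, 3] = z_3
entry J[1][3] = 8.6651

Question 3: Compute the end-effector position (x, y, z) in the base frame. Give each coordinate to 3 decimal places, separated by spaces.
-5.174 -4.019 -9.254

after link 1: o_1 = (-2.8284, -2.8284, 4.0000)
after link 2: o_2 = (-6.3640, -3.5355, 4.0000)
after link 3: o_3 = (-9.1924, -0.7071, 3.0000)
after link 4: o_4 = (-5.0711, -0.5858, 0.1716)
after link 5: o_5 = (-4.5711, -1.0858, -4.7782)
after link 6: o_6 = (-5.1738, -4.0186, -9.2543)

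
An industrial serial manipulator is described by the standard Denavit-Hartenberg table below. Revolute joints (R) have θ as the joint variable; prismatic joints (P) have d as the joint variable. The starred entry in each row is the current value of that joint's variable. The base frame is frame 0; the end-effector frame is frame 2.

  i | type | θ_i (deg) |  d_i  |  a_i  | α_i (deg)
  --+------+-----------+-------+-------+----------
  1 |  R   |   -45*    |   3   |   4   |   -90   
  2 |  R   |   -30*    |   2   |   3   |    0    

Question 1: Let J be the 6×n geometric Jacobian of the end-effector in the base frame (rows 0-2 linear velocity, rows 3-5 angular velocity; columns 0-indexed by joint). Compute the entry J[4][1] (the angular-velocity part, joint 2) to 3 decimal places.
0.707

axis z_1 = (0.7071,0.7071,0.0000); lever o_n−o_1 = (3.2513,-0.4229,1.5000)
cross product → J_v[:, 1] = (1.0607,-1.0607,-2.5981)
J_ω[:, 1] = z_1
entry J[4][1] = 0.7071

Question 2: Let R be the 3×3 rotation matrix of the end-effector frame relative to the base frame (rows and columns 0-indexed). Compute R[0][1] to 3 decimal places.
End-effector y-axis (col 1 of R) = (0.3536,-0.3536,-0.8660)
R[0][1] = 0.3536

0.354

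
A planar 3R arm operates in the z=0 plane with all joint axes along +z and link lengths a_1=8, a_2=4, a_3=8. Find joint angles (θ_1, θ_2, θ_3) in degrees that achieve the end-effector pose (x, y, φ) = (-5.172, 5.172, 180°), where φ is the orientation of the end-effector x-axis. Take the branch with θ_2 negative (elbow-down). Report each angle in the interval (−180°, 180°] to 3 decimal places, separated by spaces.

wrist centre = target − a_3·(cos φ, sin φ) = (2.8280, 5.1720)
cos θ_2 = (34.7472−8²−4²)/(2·8·4) = -0.7071; θ_2 = -134.9975° (elbow-down)
β = atan2(5.1720,2.8280) = 61.3306°; ψ = atan2(-2.8286,5.1717) = -28.6755°
θ_1 = β − ψ = 90.0061°
θ_3 = φ − θ_1 − θ_2 = -135.0087° (wrapped to (-180°,180°])

90.006 -134.997 -135.009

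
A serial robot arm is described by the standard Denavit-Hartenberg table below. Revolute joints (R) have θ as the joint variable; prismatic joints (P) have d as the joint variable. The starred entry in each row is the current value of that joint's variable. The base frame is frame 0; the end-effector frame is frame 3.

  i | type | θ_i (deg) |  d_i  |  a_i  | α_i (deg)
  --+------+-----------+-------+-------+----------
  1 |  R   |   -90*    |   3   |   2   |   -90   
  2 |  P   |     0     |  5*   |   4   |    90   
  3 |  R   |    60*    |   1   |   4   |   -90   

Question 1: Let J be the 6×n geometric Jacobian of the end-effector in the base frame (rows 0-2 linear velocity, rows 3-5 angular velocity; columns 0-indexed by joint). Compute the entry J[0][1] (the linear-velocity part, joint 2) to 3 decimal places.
prismatic axis z_1 = (1.0000,0.0000,0.0000)
J_v[:, 1] = z_1; J_ω[:, 1] = (0,0,0)
entry J[0][1] = 1.0000

1.000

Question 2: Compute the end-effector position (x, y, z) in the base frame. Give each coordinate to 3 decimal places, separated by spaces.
8.464 -8.000 4.000

after link 1: o_1 = (0.0000, -2.0000, 3.0000)
after link 2: o_2 = (5.0000, -6.0000, 3.0000)
after link 3: o_3 = (8.4641, -8.0000, 4.0000)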